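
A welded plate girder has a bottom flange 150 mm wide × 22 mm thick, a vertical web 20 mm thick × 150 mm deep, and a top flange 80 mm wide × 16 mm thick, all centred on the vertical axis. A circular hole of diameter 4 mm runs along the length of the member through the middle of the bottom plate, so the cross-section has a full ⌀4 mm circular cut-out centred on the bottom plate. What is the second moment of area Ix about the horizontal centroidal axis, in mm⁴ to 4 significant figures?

Ix ≈ 3.480 × 10⁷ mm⁴

Split into non-overlapping primitives; take the origin at the lower-left of the bounding box.
Bottom plate: 150 × 22, A = 3 300 mm², y = 11 mm, Ī = 133 100 mm⁴.
Web plate: 20 × 150, A = 3 000 mm², y = 97 mm, Ī = 5 625 000 mm⁴.
Top plate: 80 × 16, A = 1 280 mm², y = 180 mm, Ī = 27306.7 mm⁴.
Hole (subtracted): ⌀4, A = 12.5664 mm², y = 11 mm, Ī = 12.5664 mm⁴.
Centroid: ȳ = ΣA·y / ΣA = 73.6791 mm.
Transfer each piece to the horizontal centroidal axis using Ī + A·d² with d = y − 73.6791:
  bottom plate: d = -62.6791 mm → contributes +13 097 713 mm⁴
  web plate: d = 23.3209 mm → contributes +7 256 592 mm⁴
  top plate: d = 106.321 mm → contributes +14 496 595 mm⁴
  hole: d = -62.6791 mm → contributes −49381.7 mm⁴
Total I = 34 801 519 mm⁴.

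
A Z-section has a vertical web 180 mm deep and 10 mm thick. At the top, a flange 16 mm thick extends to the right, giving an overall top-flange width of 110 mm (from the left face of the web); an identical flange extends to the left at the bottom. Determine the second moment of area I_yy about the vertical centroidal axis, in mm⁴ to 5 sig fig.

I_yy ≈ 1.2362 × 10⁷ mm⁴

Break the section into simple shapes (no overlaps), measuring from the bottom-left corner of the bounding box.
Web: 10 × 180, A = 1 800 mm², x = 105 mm, Ī = 15 000 mm⁴.
Top flange (beyond web): 100 × 16, A = 1 600 mm², x = 160 mm, Ī = 1 333 333 mm⁴.
Bottom flange (beyond web): 100 × 16, A = 1 600 mm², x = 50 mm, Ī = 1 333 333 mm⁴.
Centroid: x̄ = ΣA·x / ΣA = 105 mm.
Transfer each piece to the vertical centroidal axis using Ī + A·d² with d = x − 105:
  web: d = 0 mm → contributes +15 000 mm⁴
  top flange (beyond web): d = 55 mm → contributes +6 173 333 mm⁴
  bottom flange (beyond web): d = -55 mm → contributes +6 173 333 mm⁴
Total I = 12 361 667 mm⁴.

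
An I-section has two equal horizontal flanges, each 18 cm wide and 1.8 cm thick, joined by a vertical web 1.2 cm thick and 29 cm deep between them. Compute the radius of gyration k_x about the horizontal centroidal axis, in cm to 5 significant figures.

Break the section into simple shapes (no overlaps), measuring from the bottom-left corner of the bounding box.
Bottom flange: 18 × 1.8, A = 32.4 cm², y = 0.9 cm, Ī = 8.748 cm⁴.
Web: 1.2 × 29, A = 34.8 cm², y = 16.3 cm, Ī = 2438.9 cm⁴.
Top flange: 18 × 1.8, A = 32.4 cm², y = 31.7 cm, Ī = 8.748 cm⁴.
By symmetry the centroid is at mid-height, ȳ = 16.3 cm.
Transfer each piece to the horizontal centroidal axis using Ī + A·d² with d = y − 16.3:
  bottom flange: d = -15.4 cm → contributes +7692.732 cm⁴
  web: d = 0 cm → contributes +2438.9 cm⁴
  top flange: d = 15.4 cm → contributes +7692.732 cm⁴
Total I = 17824.36 cm⁴.
Radius of gyration: k = √(I/A) = √(17824.36 / 99.6) = 13.37757 cm.

k_x ≈ 13.378 cm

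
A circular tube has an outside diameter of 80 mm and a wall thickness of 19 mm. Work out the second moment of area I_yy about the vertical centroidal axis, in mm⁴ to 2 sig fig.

Treat the section as a set of non-overlapping primitives; coordinates are from the bounding-box lower-left.
Outer circle: ⌀80, A = 5 027 mm², x = 40 mm, Ī = 2 010 619 mm⁴.
Bore (subtracted): ⌀42, A = 1 385 mm², x = 40 mm, Ī = 152 745 mm⁴.
By symmetry the centroid is at mid-width, x̄ = 40 mm.
All pieces are centred on the vertical centroidal axis, so I = ΣĪ (holes subtracted) = 1 857 874 mm⁴.

I_yy ≈ 1.9 × 10⁶ mm⁴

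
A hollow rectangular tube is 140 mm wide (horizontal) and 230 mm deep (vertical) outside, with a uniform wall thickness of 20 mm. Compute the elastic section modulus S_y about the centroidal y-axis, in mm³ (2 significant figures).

Decompose the section into non-overlapping parts with the origin at the bottom-left of its bounding rectangle.
Outer rectangle: 140 × 230, A = 32 200 mm², x = 70 mm, Ī = 52 593 333 mm⁴.
Inner void (subtracted): 100 × 190, A = 19 000 mm², x = 70 mm, Ī = 15 833 333 mm⁴.
By symmetry the centroid is at mid-width, x̄ = 70 mm.
All pieces are centred on the centroidal y-axis, so I = ΣĪ (holes subtracted) = 36 760 000 mm⁴.
Extreme fibre distance c = 70 mm; S = I/c = 525 143 mm³.

S_y ≈ 5.3 × 10⁵ mm³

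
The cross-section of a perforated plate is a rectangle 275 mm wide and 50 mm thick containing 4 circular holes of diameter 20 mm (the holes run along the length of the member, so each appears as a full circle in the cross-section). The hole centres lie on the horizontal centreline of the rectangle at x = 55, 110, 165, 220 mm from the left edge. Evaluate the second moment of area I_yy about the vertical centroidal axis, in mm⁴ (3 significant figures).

Break the section into simple shapes (no overlaps), measuring from the bottom-left corner of the bounding box.
Plate: 275 × 50, A = 13 750 mm², x = 137.5 mm, Ī = 86 653 646 mm⁴.
Hole 1 (subtracted): ⌀20, A = 314.16 mm², x = 55 mm, Ī = 7 854 mm⁴.
Hole 2 (subtracted): ⌀20, A = 314.16 mm², x = 110 mm, Ī = 7 854 mm⁴.
Hole 3 (subtracted): ⌀20, A = 314.16 mm², x = 165 mm, Ī = 7 854 mm⁴.
Hole 4 (subtracted): ⌀20, A = 314.16 mm², x = 220 mm, Ī = 7 854 mm⁴.
By symmetry the centroid is at mid-width, x̄ = 137.5 mm.
Transfer each piece to the vertical centroidal axis using Ī + A·d² with d = x − 137.5:
  plate: d = 0 mm → contributes +86 653 646 mm⁴
  hole 1: d = -82.5 mm → contributes −2 146 100 mm⁴
  hole 2: d = -27.5 mm → contributes −245 437 mm⁴
  hole 3: d = 27.5 mm → contributes −245 437 mm⁴
  hole 4: d = 82.5 mm → contributes −2 146 100 mm⁴
Total I = 81 870 571 mm⁴.

I_yy ≈ 8.19 × 10⁷ mm⁴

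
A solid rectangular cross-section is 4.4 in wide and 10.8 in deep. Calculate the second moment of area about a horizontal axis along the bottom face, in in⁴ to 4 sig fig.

The section: 4.4 × 10.8, A = 47.52 in², y = 5.4 in, Ī = 461.894 in⁴.
Transfer it to the base of the section using Ī + A·d² with d = y − 0:
  the section: d = 5.4 in → contributes +1847.58 in⁴
Total I = 1847.58 in⁴.

I_base ≈ 1848 in⁴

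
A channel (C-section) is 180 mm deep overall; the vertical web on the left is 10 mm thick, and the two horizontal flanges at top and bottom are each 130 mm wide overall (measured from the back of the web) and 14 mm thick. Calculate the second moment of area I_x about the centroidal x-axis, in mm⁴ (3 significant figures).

I_x ≈ 2.81 × 10⁷ mm⁴

Split into non-overlapping primitives; take the origin at the lower-left of the bounding box.
Web: 10 × 180, A = 1 800 mm², y = 90 mm, Ī = 4 860 000 mm⁴.
Top flange (beyond web): 120 × 14, A = 1 680 mm², y = 173 mm, Ī = 27 440 mm⁴.
Bottom flange (beyond web): 120 × 14, A = 1 680 mm², y = 7 mm, Ī = 27 440 mm⁴.
By symmetry the centroid is at mid-height, ȳ = 90 mm.
Transfer each piece to the centroidal x-axis using Ī + A·d² with d = y − 90:
  web: d = 0 mm → contributes +4 860 000 mm⁴
  top flange (beyond web): d = 83 mm → contributes +11 600 960 mm⁴
  bottom flange (beyond web): d = -83 mm → contributes +11 600 960 mm⁴
Total I = 28 061 920 mm⁴.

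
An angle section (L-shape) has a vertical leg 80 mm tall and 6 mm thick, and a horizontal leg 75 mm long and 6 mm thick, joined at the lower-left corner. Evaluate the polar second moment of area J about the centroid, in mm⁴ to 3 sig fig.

Break the section into simple shapes (no overlaps), measuring from the bottom-left corner of the bounding box.
Vertical leg: 6 × 80, A = 480 mm², y = 40 mm, Ī = 256 000 mm⁴.
Horizontal leg (remainder): 69 × 6, A = 414 mm², y = 3 mm, Ī = 1 242 mm⁴.
Centroid: ȳ = ΣA·y / ΣA = 22.866 mm.
Transfer each piece to the centroidal x-axis using Ī + A·d² with d = y − 22.866:
  vertical leg: d = 17.134 mm → contributes +396 919 mm⁴
  horizontal leg (remainder): d = -19.866 mm → contributes +164 627 mm⁴
Total I = 561 546 mm⁴.
For the y-axis: x̄ = 20.366 mm.
Repeating about the centroidal y-axis gives I_y = 478 278 mm⁴.
Polar second moment: J = I_x + I_y = 1 039 824 mm⁴.

J ≈ 1.04 × 10⁶ mm⁴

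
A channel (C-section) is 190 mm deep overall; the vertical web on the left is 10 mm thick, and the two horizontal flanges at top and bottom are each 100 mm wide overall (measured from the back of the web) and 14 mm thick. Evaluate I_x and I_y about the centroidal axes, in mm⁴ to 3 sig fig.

I_x ≈ 2.53 × 10⁷ mm⁴, I_y ≈ 4.42 × 10⁶ mm⁴

Break the section into simple shapes (no overlaps), measuring from the bottom-left corner of the bounding box.
Web: 10 × 190, A = 1 900 mm², y = 95 mm, Ī = 5 715 833 mm⁴.
Top flange (beyond web): 90 × 14, A = 1 260 mm², y = 183 mm, Ī = 20 580 mm⁴.
Bottom flange (beyond web): 90 × 14, A = 1 260 mm², y = 7 mm, Ī = 20 580 mm⁴.
By symmetry the centroid is at mid-height, ȳ = 95 mm.
Transfer each piece to the centroidal x-axis using Ī + A·d² with d = y − 95:
  web: d = 0 mm → contributes +5 715 833 mm⁴
  top flange (beyond web): d = 88 mm → contributes +9 778 020 mm⁴
  bottom flange (beyond web): d = -88 mm → contributes +9 778 020 mm⁴
Total I = 25 271 873 mm⁴.
For the y-axis: x̄ = 33.507 mm.
Repeating about the centroidal y-axis gives I_y = 4 424 978 mm⁴.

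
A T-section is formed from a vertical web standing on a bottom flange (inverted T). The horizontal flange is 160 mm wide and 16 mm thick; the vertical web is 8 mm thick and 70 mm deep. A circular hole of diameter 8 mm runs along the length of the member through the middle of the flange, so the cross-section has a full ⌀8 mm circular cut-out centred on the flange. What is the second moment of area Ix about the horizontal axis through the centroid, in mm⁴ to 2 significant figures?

Decompose the section into non-overlapping parts with the origin at the bottom-left of its bounding rectangle.
Flange: 160 × 16, A = 2 560 mm², y = 8 mm, Ī = 54 613 mm⁴.
Web: 8 × 70, A = 560 mm², y = 51 mm, Ī = 228 667 mm⁴.
Hole (subtracted): ⌀8, A = 50.27 mm², y = 8 mm, Ī = 201.1 mm⁴.
Centroid: ȳ = ΣA·y / ΣA = 15.84 mm.
Transfer each piece to the horizontal axis through the centroid using Ī + A·d² with d = y − 15.84:
  flange: d = -7.844 mm → contributes +212 139 mm⁴
  web: d = 35.16 mm → contributes +920 783 mm⁴
  hole: d = -7.844 mm → contributes −3 294 mm⁴
Total I = 1 129 628 mm⁴.

Ix ≈ 1.1 × 10⁶ mm⁴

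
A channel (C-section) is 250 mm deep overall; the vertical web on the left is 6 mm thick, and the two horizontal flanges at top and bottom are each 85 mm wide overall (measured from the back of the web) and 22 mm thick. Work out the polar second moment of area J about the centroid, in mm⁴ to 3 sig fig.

Decompose the section into non-overlapping parts with the origin at the bottom-left of its bounding rectangle.
Web: 6 × 250, A = 1 500 mm², y = 125 mm, Ī = 7 812 500 mm⁴.
Top flange (beyond web): 79 × 22, A = 1 738 mm², y = 239 mm, Ī = 70 099 mm⁴.
Bottom flange (beyond web): 79 × 22, A = 1 738 mm², y = 11 mm, Ī = 70 099 mm⁴.
By symmetry the centroid is at mid-height, ȳ = 125 mm.
Transfer each piece to the centroidal x-axis using Ī + A·d² with d = y − 125:
  web: d = 0 mm → contributes +7 812 500 mm⁴
  top flange (beyond web): d = 114 mm → contributes +22 657 147 mm⁴
  bottom flange (beyond web): d = -114 mm → contributes +22 657 147 mm⁴
Total I = 53 126 795 mm⁴.
For the y-axis: x̄ = 32.689 mm.
Repeating about the centroidal y-axis gives I_y = 3 704 952 mm⁴.
Polar second moment: J = I_x + I_y = 56 831 747 mm⁴.

J ≈ 5.68 × 10⁷ mm⁴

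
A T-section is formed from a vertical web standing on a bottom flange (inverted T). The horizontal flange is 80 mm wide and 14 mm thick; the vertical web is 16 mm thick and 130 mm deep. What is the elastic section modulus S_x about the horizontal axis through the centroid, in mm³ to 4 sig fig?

S_x ≈ 7.452 × 10⁴ mm³

Split into non-overlapping primitives; take the origin at the lower-left of the bounding box.
Flange: 80 × 14, A = 1 120 mm², y = 7 mm, Ī = 18293.3 mm⁴.
Web: 16 × 130, A = 2 080 mm², y = 79 mm, Ī = 2 929 333 mm⁴.
Centroid: ȳ = ΣA·y / ΣA = 53.8 mm.
Transfer each piece to the horizontal axis through the centroid using Ī + A·d² with d = y − 53.8:
  flange: d = -46.8 mm → contributes +2 471 362 mm⁴
  web: d = 25.2 mm → contributes +4 250 217 mm⁴
Total I = 6 721 579 mm⁴.
Extreme fibre distance c = 90.2 mm; S = I/c = 74518.6 mm³.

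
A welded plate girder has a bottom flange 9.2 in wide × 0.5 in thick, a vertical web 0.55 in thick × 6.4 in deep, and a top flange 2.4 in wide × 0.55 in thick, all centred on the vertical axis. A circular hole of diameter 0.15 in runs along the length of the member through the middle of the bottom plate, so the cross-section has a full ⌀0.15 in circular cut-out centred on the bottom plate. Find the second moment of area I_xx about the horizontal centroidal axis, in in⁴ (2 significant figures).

I_xx ≈ 69 in⁴

Decompose the section into non-overlapping parts with the origin at the bottom-left of its bounding rectangle.
Bottom plate: 9.2 × 0.5, A = 4.6 in², y = 0.25 in, Ī = 0.09583 in⁴.
Web plate: 0.55 × 6.4, A = 3.52 in², y = 3.7 in, Ī = 12.01 in⁴.
Top plate: 2.4 × 0.55, A = 1.32 in², y = 7.175 in, Ī = 0.03328 in⁴.
Hole (subtracted): ⌀0.15, A = 0.01767 in², y = 0.25 in, Ī = 0.00002485 in⁴.
Centroid: ȳ = ΣA·y / ΣA = 2.509 in.
Transfer each piece to the horizontal centroidal axis using Ī + A·d² with d = y − 2.509:
  bottom plate: d = -2.259 in → contributes +23.57 in⁴
  web plate: d = 1.191 in → contributes +17.01 in⁴
  top plate: d = 4.666 in → contributes +28.77 in⁴
  hole: d = -2.259 in → contributes −0.0902 in⁴
Total I = 69.26 in⁴.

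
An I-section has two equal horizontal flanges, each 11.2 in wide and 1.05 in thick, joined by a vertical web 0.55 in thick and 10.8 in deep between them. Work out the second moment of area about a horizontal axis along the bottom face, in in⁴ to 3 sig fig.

Split into non-overlapping primitives; take the origin at the lower-left of the bounding box.
Bottom flange: 11.2 × 1.05, A = 11.76 in², y = 0.525 in, Ī = 1.0805 in⁴.
Web: 0.55 × 10.8, A = 5.94 in², y = 6.45 in, Ī = 57.737 in⁴.
Top flange: 11.2 × 1.05, A = 11.76 in², y = 12.375 in, Ī = 1.0805 in⁴.
Transfer each piece to a horizontal axis along the bottom face using Ī + A·d² with d = y − 0:
  bottom flange: d = 0.525 in → contributes +4.3218 in⁴
  web: d = 6.45 in → contributes +304.86 in⁴
  top flange: d = 12.375 in → contributes +1 802 in⁴
Total I = 2111.2 in⁴.

I_base ≈ 2110 in⁴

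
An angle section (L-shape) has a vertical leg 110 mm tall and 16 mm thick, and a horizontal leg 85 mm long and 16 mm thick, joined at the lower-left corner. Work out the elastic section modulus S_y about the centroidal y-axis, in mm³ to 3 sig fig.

S_y ≈ 2.81 × 10⁴ mm³

Split into non-overlapping primitives; take the origin at the lower-left of the bounding box.
Vertical leg: 16 × 110, A = 1 760 mm², x = 8 mm, Ī = 37 547 mm⁴.
Horizontal leg (remainder): 69 × 16, A = 1 104 mm², x = 50.5 mm, Ī = 438 012 mm⁴.
Centroid: x̄ = ΣA·x / ΣA = 24.383 mm.
Transfer each piece to the centroidal y-axis using Ī + A·d² with d = x − 24.383:
  vertical leg: d = -16.383 mm → contributes +509 917 mm⁴
  horizontal leg (remainder): d = 26.117 mm → contributes +1 191 066 mm⁴
Total I = 1 700 983 mm⁴.
Extreme fibre distance c = 60.617 mm; S = I/c = 28 061 mm³.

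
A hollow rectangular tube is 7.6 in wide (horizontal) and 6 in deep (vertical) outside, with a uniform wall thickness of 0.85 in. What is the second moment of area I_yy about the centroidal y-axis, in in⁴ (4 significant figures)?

Break the section into simple shapes (no overlaps), measuring from the bottom-left corner of the bounding box.
Outer rectangle: 7.6 × 6, A = 45.6 in², x = 3.8 in, Ī = 219.488 in⁴.
Inner void (subtracted): 5.9 × 4.3, A = 25.37 in², x = 3.8 in, Ī = 73.5941 in⁴.
By symmetry the centroid is at mid-width, x̄ = 3.8 in.
All pieces are centred on the centroidal y-axis, so I = ΣĪ (holes subtracted) = 145.894 in⁴.

I_yy ≈ 145.9 in⁴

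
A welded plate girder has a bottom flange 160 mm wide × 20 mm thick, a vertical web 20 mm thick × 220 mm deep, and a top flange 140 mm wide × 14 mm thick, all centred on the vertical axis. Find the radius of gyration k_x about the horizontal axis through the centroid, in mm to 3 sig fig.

Break the section into simple shapes (no overlaps), measuring from the bottom-left corner of the bounding box.
Bottom plate: 160 × 20, A = 3 200 mm², y = 10 mm, Ī = 106 667 mm⁴.
Web plate: 20 × 220, A = 4 400 mm², y = 130 mm, Ī = 17 746 667 mm⁴.
Top plate: 140 × 14, A = 1 960 mm², y = 247 mm, Ī = 32 013 mm⁴.
Centroid: ȳ = ΣA·y / ΣA = 113.82 mm.
Transfer each piece to the horizontal axis through the centroid using Ī + A·d² with d = y − 113.82:
  bottom plate: d = -103.82 mm → contributes +34 598 218 mm⁴
  web plate: d = 16.18 mm → contributes +18 898 541 mm⁴
  top plate: d = 133.18 mm → contributes +34 796 318 mm⁴
Total I = 88 293 077 mm⁴.
Radius of gyration: k = √(I/A) = √(88 293 077 / 9 560) = 96.102 mm.

k_x ≈ 96.1 mm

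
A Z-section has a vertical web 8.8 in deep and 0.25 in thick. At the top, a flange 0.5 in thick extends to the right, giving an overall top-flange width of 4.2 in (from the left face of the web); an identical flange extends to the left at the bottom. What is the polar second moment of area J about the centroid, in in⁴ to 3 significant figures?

J ≈ 105 in⁴

Treat the section as a set of non-overlapping primitives; coordinates are from the bounding-box lower-left.
Web: 0.25 × 8.8, A = 2.2 in², y = 4.4 in, Ī = 14.197 in⁴.
Top flange (beyond web): 3.95 × 0.5, A = 1.975 in², y = 8.55 in, Ī = 0.041146 in⁴.
Bottom flange (beyond web): 3.95 × 0.5, A = 1.975 in², y = 0.25 in, Ī = 0.041146 in⁴.
Centroid: ȳ = ΣA·y / ΣA = 4.4 in.
Transfer each piece to the centroidal x-axis using Ī + A·d² with d = y − 4.4:
  web: d = 0 in → contributes +14.197 in⁴
  top flange (beyond web): d = 4.15 in → contributes +34.056 in⁴
  bottom flange (beyond web): d = -4.15 in → contributes +34.056 in⁴
Total I = 82.309 in⁴.
For the y-axis: x̄ = 4.075 in.
Repeating about the centroidal y-axis gives I_y = 22.567 in⁴.
Polar second moment: J = I_x + I_y = 104.88 in⁴.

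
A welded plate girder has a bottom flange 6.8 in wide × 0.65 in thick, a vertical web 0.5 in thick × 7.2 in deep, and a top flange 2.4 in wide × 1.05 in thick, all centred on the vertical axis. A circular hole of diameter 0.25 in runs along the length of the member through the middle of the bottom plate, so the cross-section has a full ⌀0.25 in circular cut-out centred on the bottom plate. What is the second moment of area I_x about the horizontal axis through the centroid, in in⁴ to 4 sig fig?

Break the section into simple shapes (no overlaps), measuring from the bottom-left corner of the bounding box.
Bottom plate: 6.8 × 0.65, A = 4.42 in², y = 0.325 in, Ī = 0.155621 in⁴.
Web plate: 0.5 × 7.2, A = 3.6 in², y = 4.25 in, Ī = 15.552 in⁴.
Top plate: 2.4 × 1.05, A = 2.52 in², y = 8.375 in, Ī = 0.231525 in⁴.
Hole (subtracted): ⌀0.25, A = 0.0490874 in², y = 0.325 in, Ī = 0.000191748 in⁴.
Centroid: ȳ = ΣA·y / ΣA = 3.60555 in.
Transfer each piece to the horizontal axis through the centroid using Ī + A·d² with d = y − 3.60555:
  bottom plate: d = -3.28055 in → contributes +47.7238 in⁴
  web plate: d = 0.644447 in → contributes +17.0471 in⁴
  top plate: d = 4.76945 in → contributes +57.5555 in⁴
  hole: d = -3.28055 in → contributes −0.528472 in⁴
Total I = 121.798 in⁴.

I_x ≈ 121.8 in⁴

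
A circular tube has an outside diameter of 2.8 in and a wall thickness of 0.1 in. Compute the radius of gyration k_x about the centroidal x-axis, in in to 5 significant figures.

Treat the section as a set of non-overlapping primitives; coordinates are from the bounding-box lower-left.
Outer circle: ⌀2.8, A = 6.157522 in², y = 1.4 in, Ī = 3.017186 in⁴.
Bore (subtracted): ⌀2.6, A = 5.309292 in², y = 1.4 in, Ī = 2.243176 in⁴.
By symmetry the centroid is at mid-height, ȳ = 1.4 in.
All pieces are centred on the centroidal x-axis, so I = ΣĪ (holes subtracted) = 0.7740099 in⁴.
Radius of gyration: k = √(I/A) = √(0.7740099 / 0.84823) = 0.9552487 in.

k_x ≈ 0.95525 in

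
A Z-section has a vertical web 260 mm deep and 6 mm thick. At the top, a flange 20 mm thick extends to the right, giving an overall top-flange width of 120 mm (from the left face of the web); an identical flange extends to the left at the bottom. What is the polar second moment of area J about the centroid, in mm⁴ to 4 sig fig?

Decompose the section into non-overlapping parts with the origin at the bottom-left of its bounding rectangle.
Web: 6 × 260, A = 1 560 mm², y = 130 mm, Ī = 8 788 000 mm⁴.
Top flange (beyond web): 114 × 20, A = 2 280 mm², y = 250 mm, Ī = 76 000 mm⁴.
Bottom flange (beyond web): 114 × 20, A = 2 280 mm², y = 10 mm, Ī = 76 000 mm⁴.
Centroid: ȳ = ΣA·y / ΣA = 130 mm.
Transfer each piece to the centroidal x-axis using Ī + A·d² with d = y − 130:
  web: d = 0 mm → contributes +8 788 000 mm⁴
  top flange (beyond web): d = 120 mm → contributes +32 908 000 mm⁴
  bottom flange (beyond web): d = -120 mm → contributes +32 908 000 mm⁴
Total I = 74 604 000 mm⁴.
For the y-axis: x̄ = 117 mm.
Repeating about the centroidal y-axis gives I_y = 21 359 160 mm⁴.
Polar second moment: J = I_x + I_y = 95 963 160 mm⁴.

J ≈ 9.596 × 10⁷ mm⁴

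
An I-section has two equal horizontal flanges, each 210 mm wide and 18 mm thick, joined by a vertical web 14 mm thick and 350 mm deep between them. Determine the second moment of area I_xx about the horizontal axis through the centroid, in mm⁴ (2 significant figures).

Treat the section as a set of non-overlapping primitives; coordinates are from the bounding-box lower-left.
Bottom flange: 210 × 18, A = 3 780 mm², y = 9 mm, Ī = 102 060 mm⁴.
Web: 14 × 350, A = 4 900 mm², y = 193 mm, Ī = 50 020 833 mm⁴.
Top flange: 210 × 18, A = 3 780 mm², y = 377 mm, Ī = 102 060 mm⁴.
By symmetry the centroid is at mid-height, ȳ = 193 mm.
Transfer each piece to the horizontal axis through the centroid using Ī + A·d² with d = y − 193:
  bottom flange: d = -184 mm → contributes +128 077 740 mm⁴
  web: d = 0 mm → contributes +50 020 833 mm⁴
  top flange: d = 184 mm → contributes +128 077 740 mm⁴
Total I = 306 176 313 mm⁴.

I_xx ≈ 3.1 × 10⁸ mm⁴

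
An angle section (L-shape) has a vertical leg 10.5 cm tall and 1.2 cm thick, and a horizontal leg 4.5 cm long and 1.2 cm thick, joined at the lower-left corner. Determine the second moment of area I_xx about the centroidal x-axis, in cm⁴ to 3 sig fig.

I_xx ≈ 181 cm⁴

Break the section into simple shapes (no overlaps), measuring from the bottom-left corner of the bounding box.
Vertical leg: 1.2 × 10.5, A = 12.6 cm², y = 5.25 cm, Ī = 115.76 cm⁴.
Horizontal leg (remainder): 3.3 × 1.2, A = 3.96 cm², y = 0.6 cm, Ī = 0.4752 cm⁴.
Centroid: ȳ = ΣA·y / ΣA = 4.138 cm.
Transfer each piece to the centroidal x-axis using Ī + A·d² with d = y − 4.138:
  vertical leg: d = 1.112 cm → contributes +131.34 cm⁴
  horizontal leg (remainder): d = -3.538 cm → contributes +50.045 cm⁴
Total I = 181.39 cm⁴.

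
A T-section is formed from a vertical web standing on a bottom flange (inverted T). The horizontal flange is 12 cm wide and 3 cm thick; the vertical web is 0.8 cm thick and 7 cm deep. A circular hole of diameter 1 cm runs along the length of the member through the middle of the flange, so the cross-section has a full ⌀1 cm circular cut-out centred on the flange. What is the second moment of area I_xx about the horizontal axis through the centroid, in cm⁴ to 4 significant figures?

Decompose the section into non-overlapping parts with the origin at the bottom-left of its bounding rectangle.
Flange: 12 × 3, A = 36 cm², y = 1.5 cm, Ī = 27 cm⁴.
Web: 0.8 × 7, A = 5.6 cm², y = 6.5 cm, Ī = 22.8667 cm⁴.
Hole (subtracted): ⌀1, A = 0.785398 cm², y = 1.5 cm, Ī = 0.0490874 cm⁴.
Centroid: ȳ = ΣA·y / ΣA = 2.18603 cm.
Transfer each piece to the horizontal axis through the centroid using Ī + A·d² with d = y − 2.18603:
  flange: d = -0.686029 cm → contributes +43.9429 cm⁴
  web: d = 4.31397 cm → contributes +127.085 cm⁴
  hole: d = -0.686029 cm → contributes −0.418724 cm⁴
Total I = 170.609 cm⁴.

I_xx ≈ 170.6 cm⁴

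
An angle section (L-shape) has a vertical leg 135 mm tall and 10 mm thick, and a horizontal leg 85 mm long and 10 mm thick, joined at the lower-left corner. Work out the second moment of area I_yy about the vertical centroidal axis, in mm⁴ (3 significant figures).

Treat the section as a set of non-overlapping primitives; coordinates are from the bounding-box lower-left.
Vertical leg: 10 × 135, A = 1 350 mm², x = 5 mm, Ī = 11 250 mm⁴.
Horizontal leg (remainder): 75 × 10, A = 750 mm², x = 47.5 mm, Ī = 351 563 mm⁴.
Centroid: x̄ = ΣA·x / ΣA = 20.179 mm.
Transfer each piece to the vertical centroidal axis using Ī + A·d² with d = x − 20.179:
  vertical leg: d = -15.179 mm → contributes +322 275 mm⁴
  horizontal leg (remainder): d = 27.321 mm → contributes +911 408 mm⁴
Total I = 1 233 683 mm⁴.

I_yy ≈ 1.23 × 10⁶ mm⁴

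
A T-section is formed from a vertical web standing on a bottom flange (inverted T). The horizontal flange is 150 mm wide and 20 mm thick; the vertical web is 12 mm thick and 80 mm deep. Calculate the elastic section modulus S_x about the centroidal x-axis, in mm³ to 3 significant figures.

Decompose the section into non-overlapping parts with the origin at the bottom-left of its bounding rectangle.
Flange: 150 × 20, A = 3 000 mm², y = 10 mm, Ī = 100 000 mm⁴.
Web: 12 × 80, A = 960 mm², y = 60 mm, Ī = 512 000 mm⁴.
Centroid: ȳ = ΣA·y / ΣA = 22.121 mm.
Transfer each piece to the centroidal x-axis using Ī + A·d² with d = y − 22.121:
  flange: d = -12.121 mm → contributes +540 771 mm⁴
  web: d = 37.879 mm → contributes +1 889 410 mm⁴
Total I = 2 430 182 mm⁴.
Extreme fibre distance c = 77.879 mm; S = I/c = 31 205 mm³.

S_x ≈ 3.12 × 10⁴ mm³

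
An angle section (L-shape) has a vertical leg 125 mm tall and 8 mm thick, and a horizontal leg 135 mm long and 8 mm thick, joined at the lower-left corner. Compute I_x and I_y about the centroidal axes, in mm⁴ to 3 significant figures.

I_x ≈ 3.03 × 10⁶ mm⁴, I_y ≈ 3.67 × 10⁶ mm⁴

Treat the section as a set of non-overlapping primitives; coordinates are from the bounding-box lower-left.
Vertical leg: 8 × 125, A = 1 000 mm², y = 62.5 mm, Ī = 1 302 083 mm⁴.
Horizontal leg (remainder): 127 × 8, A = 1 016 mm², y = 4 mm, Ī = 5418.7 mm⁴.
Centroid: ȳ = ΣA·y / ΣA = 33.018 mm.
Transfer each piece to the centroidal x-axis using Ī + A·d² with d = y − 33.018:
  vertical leg: d = 29.482 mm → contributes +2 171 280 mm⁴
  horizontal leg (remainder): d = -29.018 mm → contributes +860 927 mm⁴
Total I = 3 032 207 mm⁴.
For the y-axis: x̄ = 38.018 mm.
Repeating about the centroidal y-axis gives I_y = 3 667 127 mm⁴.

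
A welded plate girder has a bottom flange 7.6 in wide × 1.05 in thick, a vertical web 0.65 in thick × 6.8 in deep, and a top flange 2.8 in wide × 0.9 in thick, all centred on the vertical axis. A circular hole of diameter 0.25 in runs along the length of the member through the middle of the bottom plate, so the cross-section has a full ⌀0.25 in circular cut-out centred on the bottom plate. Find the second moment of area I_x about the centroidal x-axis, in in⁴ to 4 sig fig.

I_x ≈ 146.6 in⁴

Split into non-overlapping primitives; take the origin at the lower-left of the bounding box.
Bottom plate: 7.6 × 1.05, A = 7.98 in², y = 0.525 in, Ī = 0.733163 in⁴.
Web plate: 0.65 × 6.8, A = 4.42 in², y = 4.45 in, Ī = 17.0317 in⁴.
Top plate: 2.8 × 0.9, A = 2.52 in², y = 8.3 in, Ī = 0.1701 in⁴.
Hole (subtracted): ⌀0.25, A = 0.0490874 in², y = 0.525 in, Ī = 0.000191748 in⁴.
Centroid: ȳ = ΣA·y / ΣA = 3.00914 in.
Transfer each piece to the centroidal x-axis using Ī + A·d² with d = y − 3.00914:
  bottom plate: d = -2.48414 in → contributes +49.9775 in⁴
  web plate: d = 1.44086 in → contributes +26.2079 in⁴
  top plate: d = 5.29086 in → contributes +70.7128 in⁴
  hole: d = -2.48414 in → contributes −0.303109 in⁴
Total I = 146.595 in⁴.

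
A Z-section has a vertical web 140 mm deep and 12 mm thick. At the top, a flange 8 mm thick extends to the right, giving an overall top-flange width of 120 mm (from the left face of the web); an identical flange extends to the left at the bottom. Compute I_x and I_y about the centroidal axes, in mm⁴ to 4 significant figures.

Treat the section as a set of non-overlapping primitives; coordinates are from the bounding-box lower-left.
Web: 12 × 140, A = 1 680 mm², y = 70 mm, Ī = 2 744 000 mm⁴.
Top flange (beyond web): 108 × 8, A = 864 mm², y = 136 mm, Ī = 4 608 mm⁴.
Bottom flange (beyond web): 108 × 8, A = 864 mm², y = 4 mm, Ī = 4 608 mm⁴.
Centroid: ȳ = ΣA·y / ΣA = 70 mm.
Transfer each piece to the centroidal x-axis using Ī + A·d² with d = y − 70:
  web: d = 0 mm → contributes +2 744 000 mm⁴
  top flange (beyond web): d = 66 mm → contributes +3 768 192 mm⁴
  bottom flange (beyond web): d = -66 mm → contributes +3 768 192 mm⁴
Total I = 10 280 384 mm⁴.
For the y-axis: x̄ = 114 mm.
Repeating about the centroidal y-axis gives I_y = 7 920 576 mm⁴.

I_x ≈ 1.028 × 10⁷ mm⁴, I_y ≈ 7.921 × 10⁶ mm⁴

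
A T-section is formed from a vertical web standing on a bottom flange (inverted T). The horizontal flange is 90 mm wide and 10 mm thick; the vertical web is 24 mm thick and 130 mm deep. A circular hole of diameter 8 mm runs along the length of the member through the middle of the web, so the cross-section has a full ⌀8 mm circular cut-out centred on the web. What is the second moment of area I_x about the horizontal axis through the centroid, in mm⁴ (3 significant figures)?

I_x ≈ 7.81 × 10⁶ mm⁴

Treat the section as a set of non-overlapping primitives; coordinates are from the bounding-box lower-left.
Flange: 90 × 10, A = 900 mm², y = 5 mm, Ī = 7 500 mm⁴.
Web: 24 × 130, A = 3 120 mm², y = 75 mm, Ī = 4 394 000 mm⁴.
Hole (subtracted): ⌀8, A = 50.265 mm², y = 75 mm, Ī = 201.06 mm⁴.
Centroid: ȳ = ΣA·y / ΣA = 59.13 mm.
Transfer each piece to the horizontal axis through the centroid using Ī + A·d² with d = y − 59.13:
  flange: d = -54.13 mm → contributes +2 644 544 mm⁴
  web: d = 15.87 mm → contributes +5 179 801 mm⁴
  hole: d = 15.87 mm → contributes −12 861 mm⁴
Total I = 7 811 484 mm⁴.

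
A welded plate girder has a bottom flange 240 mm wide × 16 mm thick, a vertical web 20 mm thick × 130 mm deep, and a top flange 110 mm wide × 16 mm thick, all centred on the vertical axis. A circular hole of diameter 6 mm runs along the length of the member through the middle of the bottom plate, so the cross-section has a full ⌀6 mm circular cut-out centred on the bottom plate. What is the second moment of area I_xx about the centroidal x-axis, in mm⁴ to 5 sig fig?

Break the section into simple shapes (no overlaps), measuring from the bottom-left corner of the bounding box.
Bottom plate: 240 × 16, A = 3 840 mm², y = 8 mm, Ī = 81 920 mm⁴.
Web plate: 20 × 130, A = 2 600 mm², y = 81 mm, Ī = 3 661 667 mm⁴.
Top plate: 110 × 16, A = 1 760 mm², y = 154 mm, Ī = 37546.67 mm⁴.
Hole (subtracted): ⌀6, A = 28.27433 mm², y = 8 mm, Ī = 63.61725 mm⁴.
Centroid: ȳ = ΣA·y / ΣA = 62.67144 mm.
Transfer each piece to the centroidal x-axis using Ī + A·d² with d = y − 62.67144:
  bottom plate: d = -54.67144 mm → contributes +11 559 550 mm⁴
  web plate: d = 18.32856 mm → contributes +4 535 101 mm⁴
  top plate: d = 91.32856 mm → contributes +14 717 541 mm⁴
  hole: d = -54.67144 mm → contributes −84574.65 mm⁴
Total I = 30 727 618 mm⁴.

I_xx ≈ 3.0728 × 10⁷ mm⁴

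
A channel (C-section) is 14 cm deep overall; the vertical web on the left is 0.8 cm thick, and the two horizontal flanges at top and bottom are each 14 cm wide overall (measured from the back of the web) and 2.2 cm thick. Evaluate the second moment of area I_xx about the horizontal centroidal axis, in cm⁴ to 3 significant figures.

Treat the section as a set of non-overlapping primitives; coordinates are from the bounding-box lower-left.
Web: 0.8 × 14, A = 11.2 cm², y = 7 cm, Ī = 182.93 cm⁴.
Top flange (beyond web): 13.2 × 2.2, A = 29.04 cm², y = 12.9 cm, Ī = 11.713 cm⁴.
Bottom flange (beyond web): 13.2 × 2.2, A = 29.04 cm², y = 1.1 cm, Ī = 11.713 cm⁴.
By symmetry the centroid is at mid-height, ȳ = 7 cm.
Transfer each piece to the horizontal centroidal axis using Ī + A·d² with d = y − 7:
  web: d = 0 cm → contributes +182.93 cm⁴
  top flange (beyond web): d = 5.9 cm → contributes +1022.6 cm⁴
  bottom flange (beyond web): d = -5.9 cm → contributes +1022.6 cm⁴
Total I = 2228.1 cm⁴.

I_xx ≈ 2230 cm⁴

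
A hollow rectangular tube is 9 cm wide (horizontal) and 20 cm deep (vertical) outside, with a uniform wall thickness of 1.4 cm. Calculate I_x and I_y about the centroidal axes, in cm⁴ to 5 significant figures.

Decompose the section into non-overlapping parts with the origin at the bottom-left of its bounding rectangle.
Outer rectangle: 9 × 20, A = 180 cm², y = 10 cm, Ī = 6 000 cm⁴.
Inner void (subtracted): 6.2 × 17.2, A = 106.64 cm², y = 10 cm, Ī = 2629.031 cm⁴.
By symmetry the centroid is at mid-height, ȳ = 10 cm.
All pieces are centred on the centroidal x-axis, so I = ΣĪ (holes subtracted) = 3370.969 cm⁴.
Repeating about the centroidal y-axis gives I_y = 873.3965 cm⁴.

I_x ≈ 3371.0 cm⁴, I_y ≈ 873.40 cm⁴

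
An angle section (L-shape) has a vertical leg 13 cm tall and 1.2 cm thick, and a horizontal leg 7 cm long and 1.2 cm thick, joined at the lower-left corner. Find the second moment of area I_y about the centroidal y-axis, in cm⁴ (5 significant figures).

I_y ≈ 80.340 cm⁴

Split into non-overlapping primitives; take the origin at the lower-left of the bounding box.
Vertical leg: 1.2 × 13, A = 15.6 cm², x = 0.6 cm, Ī = 1.872 cm⁴.
Horizontal leg (remainder): 5.8 × 1.2, A = 6.96 cm², x = 4.1 cm, Ī = 19.5112 cm⁴.
Centroid: x̄ = ΣA·x / ΣA = 1.679787 cm.
Transfer each piece to the centroidal y-axis using Ī + A·d² with d = x − 1.679787:
  vertical leg: d = -1.079787 cm → contributes +20.06067 cm⁴
  horizontal leg (remainder): d = 2.420213 cm → contributes +60.27891 cm⁴
Total I = 80.33958 cm⁴.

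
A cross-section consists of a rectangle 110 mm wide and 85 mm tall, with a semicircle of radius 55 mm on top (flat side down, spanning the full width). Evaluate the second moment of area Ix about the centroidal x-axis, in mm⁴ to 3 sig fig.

Ix ≈ 2.03 × 10⁷ mm⁴

Split into non-overlapping primitives; take the origin at the lower-left of the bounding box.
Rectangular body: 110 × 85, A = 9 350 mm², y = 42.5 mm, Ī = 5 629 479 mm⁴.
Semicircular cap: semicircle r = 55, A = 4751.7 mm², y = 108.34 mm, Ī = 1 004 345 mm⁴.
Centroid: ȳ = ΣA·y / ΣA = 64.686 mm.
Transfer each piece to the centroidal x-axis using Ī + A·d² with d = y − 64.686:
  rectangular body: d = -22.186 mm → contributes +10 231 804 mm⁴
  semicircular cap: d = 43.657 mm → contributes +10 060 496 mm⁴
Total I = 20 292 300 mm⁴.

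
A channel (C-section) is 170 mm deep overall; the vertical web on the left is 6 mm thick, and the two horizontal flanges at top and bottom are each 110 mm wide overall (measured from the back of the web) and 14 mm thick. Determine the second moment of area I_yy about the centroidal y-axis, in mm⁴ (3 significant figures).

Split into non-overlapping primitives; take the origin at the lower-left of the bounding box.
Web: 6 × 170, A = 1 020 mm², x = 3 mm, Ī = 3 060 mm⁴.
Top flange (beyond web): 104 × 14, A = 1 456 mm², x = 58 mm, Ī = 1 312 341 mm⁴.
Bottom flange (beyond web): 104 × 14, A = 1 456 mm², x = 58 mm, Ī = 1 312 341 mm⁴.
Centroid: x̄ = ΣA·x / ΣA = 43.732 mm.
Transfer each piece to the centroidal y-axis using Ī + A·d² with d = x − 43.732:
  web: d = -40.732 mm → contributes +1 695 375 mm⁴
  top flange (beyond web): d = 14.268 mm → contributes +1 608 729 mm⁴
  bottom flange (beyond web): d = 14.268 mm → contributes +1 608 729 mm⁴
Total I = 4 912 833 mm⁴.

I_yy ≈ 4.91 × 10⁶ mm⁴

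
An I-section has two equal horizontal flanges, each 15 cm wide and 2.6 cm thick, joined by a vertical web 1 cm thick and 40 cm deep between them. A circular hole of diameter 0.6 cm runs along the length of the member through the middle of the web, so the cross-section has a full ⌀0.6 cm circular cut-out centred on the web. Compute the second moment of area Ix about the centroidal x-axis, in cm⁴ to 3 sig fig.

Ix ≈ 4.08 × 10⁴ cm⁴

Treat the section as a set of non-overlapping primitives; coordinates are from the bounding-box lower-left.
Bottom flange: 15 × 2.6, A = 39 cm², y = 1.3 cm, Ī = 21.97 cm⁴.
Web: 1 × 40, A = 40 cm², y = 22.6 cm, Ī = 5333.3 cm⁴.
Top flange: 15 × 2.6, A = 39 cm², y = 43.9 cm, Ī = 21.97 cm⁴.
Hole (subtracted): ⌀0.6, A = 0.28274 cm², y = 22.6 cm, Ī = 0.0063617 cm⁴.
By symmetry the centroid is at mid-height, ȳ = 22.6 cm.
Transfer each piece to the centroidal x-axis using Ī + A·d² with d = y − 22.6:
  bottom flange: d = -21.3 cm → contributes +17 716 cm⁴
  web: d = 0 cm → contributes +5333.3 cm⁴
  top flange: d = 21.3 cm → contributes +17 716 cm⁴
  hole: d = 0 cm → contributes −0.0063617 cm⁴
Total I = 40 765 cm⁴.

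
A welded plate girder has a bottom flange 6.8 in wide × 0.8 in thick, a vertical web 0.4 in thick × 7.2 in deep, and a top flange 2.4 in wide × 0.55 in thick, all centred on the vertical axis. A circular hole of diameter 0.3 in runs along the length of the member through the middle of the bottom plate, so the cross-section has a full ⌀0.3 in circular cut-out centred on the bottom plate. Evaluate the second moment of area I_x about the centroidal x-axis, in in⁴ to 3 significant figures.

Treat the section as a set of non-overlapping primitives; coordinates are from the bounding-box lower-left.
Bottom plate: 6.8 × 0.8, A = 5.44 in², y = 0.4 in, Ī = 0.29013 in⁴.
Web plate: 0.4 × 7.2, A = 2.88 in², y = 4.4 in, Ī = 12.442 in⁴.
Top plate: 2.4 × 0.55, A = 1.32 in², y = 8.275 in, Ī = 0.033275 in⁴.
Hole (subtracted): ⌀0.3, A = 0.070686 in², y = 0.4 in, Ī = 0.00039761 in⁴.
Centroid: ȳ = ΣA·y / ΣA = 2.6901 in.
Transfer each piece to the centroidal x-axis using Ī + A·d² with d = y − 2.6901:
  bottom plate: d = -2.2901 in → contributes +28.821 in⁴
  web plate: d = 1.7099 in → contributes +20.862 in⁴
  top plate: d = 5.5849 in → contributes +41.205 in⁴
  hole: d = -2.2901 in → contributes −0.37112 in⁴
Total I = 90.517 in⁴.

I_x ≈ 90.5 in⁴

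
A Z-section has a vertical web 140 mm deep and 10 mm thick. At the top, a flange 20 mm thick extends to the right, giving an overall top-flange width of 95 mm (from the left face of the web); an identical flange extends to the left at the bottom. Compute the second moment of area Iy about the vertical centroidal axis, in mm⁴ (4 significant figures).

Decompose the section into non-overlapping parts with the origin at the bottom-left of its bounding rectangle.
Web: 10 × 140, A = 1 400 mm², x = 90 mm, Ī = 11666.7 mm⁴.
Top flange (beyond web): 85 × 20, A = 1 700 mm², x = 137.5 mm, Ī = 1 023 542 mm⁴.
Bottom flange (beyond web): 85 × 20, A = 1 700 mm², x = 42.5 mm, Ī = 1 023 542 mm⁴.
Centroid: x̄ = ΣA·x / ΣA = 90 mm.
Transfer each piece to the vertical centroidal axis using Ī + A·d² with d = x − 90:
  web: d = 0 mm → contributes +11666.7 mm⁴
  top flange (beyond web): d = 47.5 mm → contributes +4 859 167 mm⁴
  bottom flange (beyond web): d = -47.5 mm → contributes +4 859 167 mm⁴
Total I = 9 730 000 mm⁴.

Iy ≈ 9.730 × 10⁶ mm⁴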